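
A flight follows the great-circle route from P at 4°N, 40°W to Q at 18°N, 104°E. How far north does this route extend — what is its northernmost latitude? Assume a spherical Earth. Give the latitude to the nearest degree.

≈ 33°N

The great circle lies in the plane with unit normal n̂ = (p₁ × p₂)/|p₁ × p₂|.
Here n̂_z ≈ +0.837; the vertex latitude is φ_max = arccos|n̂_z| ≈ 33.1°.
Check via Clairaut: cos φ_max = |cos φ₁| · sin C = cos(4.0°)·sin(57.1°) ≈ 0.837, again giving ≈ 33.1°.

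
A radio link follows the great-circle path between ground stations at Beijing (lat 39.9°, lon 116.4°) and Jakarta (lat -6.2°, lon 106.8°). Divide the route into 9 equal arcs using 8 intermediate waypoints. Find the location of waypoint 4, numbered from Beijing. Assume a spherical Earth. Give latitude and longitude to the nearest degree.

≈ lat 19°, lon 111°

From cos δ = sin φ₁ sin φ₂ + cos φ₁ cos φ₂ cos Δλ, the central angle is δ ≈ 0.819 rad (46.9°).
Interpolate at f = 4/9 with slerp weights a = sin((1−f)δ)/sin δ ≈ 0.602, b = sin(fδ)/sin δ ≈ 0.487.
p = a·p₁ + b·p₂ ≈ (-0.345, 0.877, 0.333); φ = arcsin(p_z) ≈ 19.47°, λ = atan2(p_y, p_x) ≈ 111.48°.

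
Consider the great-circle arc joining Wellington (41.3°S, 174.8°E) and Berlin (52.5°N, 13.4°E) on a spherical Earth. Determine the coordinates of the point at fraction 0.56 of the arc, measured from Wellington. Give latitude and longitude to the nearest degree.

From cos δ = sin φ₁ sin φ₂ + cos φ₁ cos φ₂ cos Δλ, the central angle is δ ≈ 2.848 rad (163.2°).
Interpolate at f = 0.56 with slerp weights a = sin((1−f)δ)/sin δ ≈ 3.277, b = sin(fδ)/sin δ ≈ 3.449.
p = a·p₁ + b·p₂ ≈ (-0.409, 0.710, 0.573); φ = arcsin(p_z) ≈ 34.98°, λ = atan2(p_y, p_x) ≈ 119.98°.

≈ (35°N, 120°E)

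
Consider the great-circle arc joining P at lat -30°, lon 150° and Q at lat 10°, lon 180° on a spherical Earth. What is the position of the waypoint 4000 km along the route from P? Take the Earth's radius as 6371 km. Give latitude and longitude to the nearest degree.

≈ lat -1°, lon 172°

Write both endpoints as unit vectors p₁, p₂ with components (cos φ cos λ, cos φ sin λ, sin φ).
The central angle between the endpoints is δ = arccos(p₁·p₂) ≈ 0.861 rad (49.3°). The total great-circle distance is δ·R ≈ 0.861 × 6371 ≈ 5485 km, so the target fraction is f = 4000/5485 ≈ 0.729.
Interpolate at f ≈ 0.729 with slerp weights a = sin((1−f)δ)/sin δ ≈ 0.304, b = sin(fδ)/sin δ ≈ 0.775.
p = a·p₁ + b·p₂ ≈ (-0.991, 0.132, -0.018); φ = arcsin(p_z) ≈ -1.02°, λ = atan2(p_y, p_x) ≈ 172.42°.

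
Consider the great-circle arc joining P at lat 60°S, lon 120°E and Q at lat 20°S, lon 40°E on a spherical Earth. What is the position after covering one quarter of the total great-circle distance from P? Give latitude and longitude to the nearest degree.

The haversine formula gives a central angle δ ≈ 1.183 rad (67.8°) between the endpoints.
Interpolate at f = 1/4 with slerp weights a = sin((1−f)δ)/sin δ ≈ 0.838, b = sin(fδ)/sin δ ≈ 0.315.
p = a·p₁ + b·p₂ ≈ (0.017, 0.553, -0.833); φ = arcsin(p_z) ≈ -56.42°, λ = atan2(p_y, p_x) ≈ 88.21°.

≈ lat 56°S, lon 88°E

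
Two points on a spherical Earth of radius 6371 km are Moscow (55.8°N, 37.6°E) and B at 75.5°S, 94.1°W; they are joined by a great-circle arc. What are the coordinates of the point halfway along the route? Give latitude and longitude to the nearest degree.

From cos δ = sin φ₁ sin φ₂ + cos φ₁ cos φ₂ cos Δλ, the central angle is δ ≈ 2.678 rad (153.4°).
Interpolate at f = 1/2 with slerp weights a = sin((1−f)δ)/sin δ ≈ 2.176, b = sin(fδ)/sin δ ≈ 2.176.
p = a·p₁ + b·p₂ ≈ (0.930, 0.203, -0.307); φ = arcsin(p_z) ≈ -17.87°, λ = atan2(p_y, p_x) ≈ 12.30°.

≈ 18°S, 12°E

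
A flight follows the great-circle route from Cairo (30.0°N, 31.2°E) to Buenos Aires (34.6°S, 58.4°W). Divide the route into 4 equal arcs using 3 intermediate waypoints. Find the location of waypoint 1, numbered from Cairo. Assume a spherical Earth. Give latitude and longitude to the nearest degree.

≈ (14°N, 8°E)

The haversine formula gives a central angle δ ≈ 1.853 rad (106.2°) between the endpoints.
Interpolate at f = 1/4 with slerp weights a = sin((1−f)δ)/sin δ ≈ 1.024, b = sin(fδ)/sin δ ≈ 0.465.
p = a·p₁ + b·p₂ ≈ (0.960, 0.133, 0.248); φ = arcsin(p_z) ≈ 14.35°, λ = atan2(p_y, p_x) ≈ 7.91°.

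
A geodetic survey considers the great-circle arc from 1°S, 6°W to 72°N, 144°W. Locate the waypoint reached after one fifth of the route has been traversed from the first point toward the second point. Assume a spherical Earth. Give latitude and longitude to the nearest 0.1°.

≈ 19.4°N, 10.6°W

Write both endpoints as unit vectors p₁, p₂ with components (cos φ cos λ, cos φ sin λ, sin φ).
The central angle between the endpoints is δ = arccos(p₁·p₂) ≈ 1.820 rad (104.3°).
Interpolate at f = 1/5 with slerp weights a = sin((1−f)δ)/sin δ ≈ 1.025, b = sin(fδ)/sin δ ≈ 0.367.
p = a·p₁ + b·p₂ ≈ (0.927, -0.174, 0.331); φ = arcsin(p_z) ≈ 19.35°, λ = atan2(p_y, p_x) ≈ -10.62°.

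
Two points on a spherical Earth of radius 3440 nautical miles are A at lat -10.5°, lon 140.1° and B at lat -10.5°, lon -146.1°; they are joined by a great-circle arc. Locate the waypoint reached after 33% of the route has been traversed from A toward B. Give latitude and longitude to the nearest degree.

The haversine formula gives a central angle δ ≈ 1.263 rad (72.4°) between the endpoints.
Interpolate at f = 0.33 with slerp weights a = sin((1−f)δ)/sin δ ≈ 0.786, b = sin(fδ)/sin δ ≈ 0.425.
p = a·p₁ + b·p₂ ≈ (-0.939, 0.263, -0.221); φ = arcsin(p_z) ≈ -12.74°, λ = atan2(p_y, p_x) ≈ 164.38°.

≈ lat -13°, lon 164°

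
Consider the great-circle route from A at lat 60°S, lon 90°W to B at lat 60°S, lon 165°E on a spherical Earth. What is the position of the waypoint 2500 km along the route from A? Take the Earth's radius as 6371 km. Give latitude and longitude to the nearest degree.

From cos δ = sin φ₁ sin φ₂ + cos φ₁ cos φ₂ cos Δλ, the central angle is δ ≈ 0.816 rad (46.7°). The total great-circle distance is δ·R ≈ 0.816 × 6371 ≈ 5197 km, so the target fraction is f = 2500/5197 ≈ 0.481.
Interpolate at f ≈ 0.481 with slerp weights a = sin((1−f)δ)/sin δ ≈ 0.564, b = sin(fδ)/sin δ ≈ 0.525.
p = a·p₁ + b·p₂ ≈ (-0.254, -0.214, -0.943); φ = arcsin(p_z) ≈ -70.62°, λ = atan2(p_y, p_x) ≈ -139.83°.

≈ lat 71°S, lon 140°W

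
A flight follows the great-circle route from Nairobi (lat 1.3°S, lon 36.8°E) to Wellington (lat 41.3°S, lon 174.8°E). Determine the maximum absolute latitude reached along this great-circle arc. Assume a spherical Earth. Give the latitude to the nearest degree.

≈ 53°S

The great circle lies in the plane with unit normal n̂ = (p₁ × p₂)/|p₁ × p₂|.
Here n̂_z ≈ +0.599; the vertex latitude is φ_max = arccos|n̂_z| ≈ 53.2°.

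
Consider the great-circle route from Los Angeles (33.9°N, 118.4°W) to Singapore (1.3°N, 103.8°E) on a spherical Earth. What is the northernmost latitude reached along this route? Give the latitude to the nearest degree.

≈ 46°N

The great circle lies in the plane with unit normal n̂ = (p₁ × p₂)/|p₁ × p₂|.
Here n̂_z ≈ -0.698; the vertex latitude is φ_max = arccos|n̂_z| ≈ 45.7°.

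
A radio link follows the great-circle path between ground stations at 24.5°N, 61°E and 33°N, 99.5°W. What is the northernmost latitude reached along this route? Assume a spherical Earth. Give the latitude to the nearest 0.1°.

The great circle lies in the plane with unit normal n̂ = (p₁ × p₂)/|p₁ × p₂|.
Here n̂_z ≈ -0.293; the vertex latitude is φ_max = arccos|n̂_z| ≈ 73.0°.
Check via Clairaut: cos φ_max = |cos φ₁| · sin C = cos(24.5°)·sin(18.8°) ≈ 0.293, again giving ≈ 73.0°.

≈ 73.0°N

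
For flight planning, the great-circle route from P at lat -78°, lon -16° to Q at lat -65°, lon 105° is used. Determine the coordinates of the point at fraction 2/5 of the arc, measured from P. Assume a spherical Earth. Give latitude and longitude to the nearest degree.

≈ lat -81°, lon 60°

The haversine formula gives a central angle δ ≈ 0.571 rad (32.7°) between the endpoints.
Interpolate at f = 2/5 with slerp weights a = sin((1−f)δ)/sin δ ≈ 0.622, b = sin(fδ)/sin δ ≈ 0.419.
p = a·p₁ + b·p₂ ≈ (0.078, 0.135, -0.988); φ = arcsin(p_z) ≈ -81.00°, λ = atan2(p_y, p_x) ≈ 59.93°.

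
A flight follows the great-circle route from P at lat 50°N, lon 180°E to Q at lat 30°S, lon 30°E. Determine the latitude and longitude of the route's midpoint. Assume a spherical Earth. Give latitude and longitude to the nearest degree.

≈ lat 31°N, lon 76°E

The haversine formula gives a central angle δ ≈ 2.616 rad (149.9°) between the endpoints.
Interpolate at f = 1/2 with slerp weights a = sin((1−f)δ)/sin δ ≈ 1.925, b = sin(fδ)/sin δ ≈ 1.925.
p = a·p₁ + b·p₂ ≈ (0.206, 0.834, 0.512); φ = arcsin(p_z) ≈ 30.81°, λ = atan2(p_y, p_x) ≈ 76.09°.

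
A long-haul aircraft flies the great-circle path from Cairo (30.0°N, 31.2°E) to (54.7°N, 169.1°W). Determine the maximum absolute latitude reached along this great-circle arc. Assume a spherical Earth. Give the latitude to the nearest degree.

The great circle lies in the plane with unit normal n̂ = (p₁ × p₂)/|p₁ × p₂|.
Here n̂_z ≈ +0.174; the vertex latitude is φ_max = arccos|n̂_z| ≈ 80.0°.
Check via Clairaut: cos φ_max = |cos φ₁| · sin C = cos(30.0°)·sin(11.6°) ≈ 0.174, again giving ≈ 80.0°.

≈ 80°N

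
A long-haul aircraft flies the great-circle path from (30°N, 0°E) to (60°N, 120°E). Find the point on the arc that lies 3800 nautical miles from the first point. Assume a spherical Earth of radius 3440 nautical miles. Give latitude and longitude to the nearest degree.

≈ (67°N, 92°E)

Write both endpoints as unit vectors p₁, p₂ with components (cos φ cos λ, cos φ sin λ, sin φ).
The central angle between the endpoints is δ = arccos(p₁·p₂) ≈ 1.353 rad (77.5°). The total great-circle distance is δ·R ≈ 1.353 × 3440 ≈ 4653 nmi, so the target fraction is f = 3800/4653 ≈ 0.817.
Interpolate at f ≈ 0.817 with slerp weights a = sin((1−f)δ)/sin δ ≈ 0.251, b = sin(fδ)/sin δ ≈ 0.915.
p = a·p₁ + b·p₂ ≈ (-0.011, 0.396, 0.918); φ = arcsin(p_z) ≈ 66.65°, λ = atan2(p_y, p_x) ≈ 91.60°.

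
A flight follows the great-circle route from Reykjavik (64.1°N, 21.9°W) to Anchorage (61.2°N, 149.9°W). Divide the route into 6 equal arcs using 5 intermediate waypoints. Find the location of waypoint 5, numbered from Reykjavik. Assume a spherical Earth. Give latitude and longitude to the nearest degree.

≈ 68°N, 140°W

From cos δ = sin φ₁ sin φ₂ + cos φ₁ cos φ₂ cos Δλ, the central angle is δ ≈ 0.852 rad (48.8°).
Interpolate at f = 5/6 with slerp weights a = sin((1−f)δ)/sin δ ≈ 0.188, b = sin(fδ)/sin δ ≈ 0.866.
p = a·p₁ + b·p₂ ≈ (-0.285, -0.240, 0.928); φ = arcsin(p_z) ≈ 68.14°, λ = atan2(p_y, p_x) ≈ -139.89°.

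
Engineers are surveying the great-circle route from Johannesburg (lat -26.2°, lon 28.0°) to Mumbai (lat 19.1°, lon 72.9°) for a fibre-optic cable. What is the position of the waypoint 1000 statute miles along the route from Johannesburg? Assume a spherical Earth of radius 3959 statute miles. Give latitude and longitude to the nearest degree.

Write both endpoints as unit vectors p₁, p₂ with components (cos φ cos λ, cos φ sin λ, sin φ).
The central angle between the endpoints is δ = arccos(p₁·p₂) ≈ 1.097 rad (62.9°). The total great-circle distance is δ·R ≈ 1.097 × 3959 ≈ 4344 mi, so the target fraction is f = 1000/4344 ≈ 0.230.
Interpolate at f ≈ 0.230 with slerp weights a = sin((1−f)δ)/sin δ ≈ 0.840, b = sin(fδ)/sin δ ≈ 0.281.
p = a·p₁ + b·p₂ ≈ (0.744, 0.608, -0.279); φ = arcsin(p_z) ≈ -16.20°, λ = atan2(p_y, p_x) ≈ 39.25°.

≈ lat -16°, lon 39°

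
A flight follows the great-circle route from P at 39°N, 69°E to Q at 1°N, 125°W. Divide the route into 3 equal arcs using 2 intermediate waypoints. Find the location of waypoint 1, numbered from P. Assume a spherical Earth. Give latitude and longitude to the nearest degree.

The haversine formula gives a central angle δ ≈ 2.408 rad (138.0°) between the endpoints.
Interpolate at f = 1/3 with slerp weights a = sin((1−f)δ)/sin δ ≈ 1.493, b = sin(fδ)/sin δ ≈ 1.075.
p = a·p₁ + b·p₂ ≈ (-0.200, 0.203, 0.958); φ = arcsin(p_z) ≈ 73.42°, λ = atan2(p_y, p_x) ≈ 134.61°.

≈ 73°N, 135°E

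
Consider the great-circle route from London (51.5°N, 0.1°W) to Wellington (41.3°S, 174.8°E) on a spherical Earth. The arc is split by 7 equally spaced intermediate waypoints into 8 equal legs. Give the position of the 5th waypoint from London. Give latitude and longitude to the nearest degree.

≈ 20°N, 158°E

Convert each endpoint to a unit vector on the sphere (x = cos φ cos λ, y = cos φ sin λ, z = sin φ).
The central angle between the endpoints is δ = arccos(p₁·p₂) ≈ 2.953 rad (169.2°).
Interpolate at f = 5/8 with slerp weights a = sin((1−f)δ)/sin δ ≈ 4.782, b = sin(fδ)/sin δ ≈ 5.144.
p = a·p₁ + b·p₂ ≈ (-0.872, 0.345, 0.347); φ = arcsin(p_z) ≈ 20.31°, λ = atan2(p_y, p_x) ≈ 158.41°.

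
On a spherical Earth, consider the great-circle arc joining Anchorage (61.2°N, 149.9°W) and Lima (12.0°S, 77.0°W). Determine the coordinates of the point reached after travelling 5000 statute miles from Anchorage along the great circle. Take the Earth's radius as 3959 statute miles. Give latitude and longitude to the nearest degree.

Write both endpoints as unit vectors p₁, p₂ with components (cos φ cos λ, cos φ sin λ, sin φ).
The central angle between the endpoints is δ = arccos(p₁·p₂) ≈ 1.614 rad (92.5°). The total great-circle distance is δ·R ≈ 1.614 × 3959 ≈ 6392 mi, so the target fraction is f = 5000/6392 ≈ 0.782.
Interpolate at f ≈ 0.782 with slerp weights a = sin((1−f)δ)/sin δ ≈ 0.345, b = sin(fδ)/sin δ ≈ 0.954.
p = a·p₁ + b·p₂ ≈ (0.066, -0.992, 0.104); φ = arcsin(p_z) ≈ 5.95°, λ = atan2(p_y, p_x) ≈ -86.18°.

≈ 6°N, 86°W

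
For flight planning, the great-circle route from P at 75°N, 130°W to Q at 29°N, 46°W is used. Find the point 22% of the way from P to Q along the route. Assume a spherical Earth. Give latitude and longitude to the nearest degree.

≈ 70°N, 86°W

From cos δ = sin φ₁ sin φ₂ + cos φ₁ cos φ₂ cos Δλ, the central angle is δ ≈ 1.056 rad (60.5°).
Interpolate at f = 0.22 with slerp weights a = sin((1−f)δ)/sin δ ≈ 0.843, b = sin(fδ)/sin δ ≈ 0.265.
p = a·p₁ + b·p₂ ≈ (0.020, -0.334, 0.942); φ = arcsin(p_z) ≈ 70.48°, λ = atan2(p_y, p_x) ≈ -86.48°.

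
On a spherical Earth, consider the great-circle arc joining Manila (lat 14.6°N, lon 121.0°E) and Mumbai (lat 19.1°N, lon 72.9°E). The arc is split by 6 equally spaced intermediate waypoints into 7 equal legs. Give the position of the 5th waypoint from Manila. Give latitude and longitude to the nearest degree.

Convert each endpoint to a unit vector on the sphere (x = cos φ cos λ, y = cos φ sin λ, z = sin φ).
The central angle between the endpoints is δ = arccos(p₁·p₂) ≈ 0.805 rad (46.1°).
Interpolate at f = 5/7 with slerp weights a = sin((1−f)δ)/sin δ ≈ 0.316, b = sin(fδ)/sin δ ≈ 0.754.
p = a·p₁ + b·p₂ ≈ (0.052, 0.944, 0.327); φ = arcsin(p_z) ≈ 19.06°, λ = atan2(p_y, p_x) ≈ 86.85°.

≈ lat 19°N, lon 87°E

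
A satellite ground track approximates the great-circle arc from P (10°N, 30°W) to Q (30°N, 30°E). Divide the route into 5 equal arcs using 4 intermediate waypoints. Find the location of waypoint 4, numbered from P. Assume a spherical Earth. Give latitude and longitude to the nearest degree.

Write both endpoints as unit vectors p₁, p₂ with components (cos φ cos λ, cos φ sin λ, sin φ).
The central angle between the endpoints is δ = arccos(p₁·p₂) ≈ 1.032 rad (59.1°).
Interpolate at f = 4/5 with slerp weights a = sin((1−f)δ)/sin δ ≈ 0.239, b = sin(fδ)/sin δ ≈ 0.856.
p = a·p₁ + b·p₂ ≈ (0.846, 0.253, 0.470); φ = arcsin(p_z) ≈ 28.01°, λ = atan2(p_y, p_x) ≈ 16.67°.

≈ (28°N, 17°E)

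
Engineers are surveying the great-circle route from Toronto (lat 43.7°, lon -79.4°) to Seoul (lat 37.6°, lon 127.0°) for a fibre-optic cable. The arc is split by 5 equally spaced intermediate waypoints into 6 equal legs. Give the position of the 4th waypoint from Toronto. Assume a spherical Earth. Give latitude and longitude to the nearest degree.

From cos δ = sin φ₁ sin φ₂ + cos φ₁ cos φ₂ cos Δλ, the central angle is δ ≈ 1.662 rad (95.3°).
Interpolate at f = 4/6 with slerp weights a = sin((1−f)δ)/sin δ ≈ 0.528, b = sin(fδ)/sin δ ≈ 0.899.
p = a·p₁ + b·p₂ ≈ (-0.358, 0.193, 0.913); φ = arcsin(p_z) ≈ 65.98°, λ = atan2(p_y, p_x) ≈ 151.67°.

≈ lat 66°, lon 152°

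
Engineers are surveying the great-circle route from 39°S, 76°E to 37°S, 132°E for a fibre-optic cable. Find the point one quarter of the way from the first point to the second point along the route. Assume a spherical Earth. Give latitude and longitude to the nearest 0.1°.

Write both endpoints as unit vectors p₁, p₂ with components (cos φ cos λ, cos φ sin λ, sin φ).
The central angle between the endpoints is δ = arccos(p₁·p₂) ≈ 0.759 rad (43.5°).
Interpolate at f = 1/4 with slerp weights a = sin((1−f)δ)/sin δ ≈ 0.783, b = sin(fδ)/sin δ ≈ 0.274.
p = a·p₁ + b·p₂ ≈ (0.001, 0.753, -0.658); φ = arcsin(p_z) ≈ -41.13°, λ = atan2(p_y, p_x) ≈ 89.94°.

≈ 41.1°S, 89.9°E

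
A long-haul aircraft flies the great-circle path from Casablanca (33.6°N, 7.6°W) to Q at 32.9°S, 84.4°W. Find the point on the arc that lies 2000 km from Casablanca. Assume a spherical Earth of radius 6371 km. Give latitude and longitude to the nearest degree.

Write both endpoints as unit vectors p₁, p₂ with components (cos φ cos λ, cos φ sin λ, sin φ).
The central angle between the endpoints is δ = arccos(p₁·p₂) ≈ 1.712 rad (98.1°). The total great-circle distance is δ·R ≈ 1.712 × 6371 ≈ 10908 km, so the target fraction is f = 2000/10908 ≈ 0.183.
Interpolate at f ≈ 0.183 with slerp weights a = sin((1−f)δ)/sin δ ≈ 0.995, b = sin(fδ)/sin δ ≈ 0.312.
p = a·p₁ + b·p₂ ≈ (0.847, -0.370, 0.381); φ = arcsin(p_z) ≈ 22.41°, λ = atan2(p_y, p_x) ≈ -23.61°.

≈ 22°N, 24°W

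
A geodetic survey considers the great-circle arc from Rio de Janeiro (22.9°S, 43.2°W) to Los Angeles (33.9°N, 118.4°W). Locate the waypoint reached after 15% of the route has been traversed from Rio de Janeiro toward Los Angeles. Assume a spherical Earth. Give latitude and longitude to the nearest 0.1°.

The haversine formula gives a central angle δ ≈ 1.593 rad (91.2°) between the endpoints.
Interpolate at f = 0.15 with slerp weights a = sin((1−f)δ)/sin δ ≈ 0.977, b = sin(fδ)/sin δ ≈ 0.237.
p = a·p₁ + b·p₂ ≈ (0.562, -0.789, -0.248); φ = arcsin(p_z) ≈ -14.36°, λ = atan2(p_y, p_x) ≈ -54.51°.

≈ 14.4°S, 54.5°W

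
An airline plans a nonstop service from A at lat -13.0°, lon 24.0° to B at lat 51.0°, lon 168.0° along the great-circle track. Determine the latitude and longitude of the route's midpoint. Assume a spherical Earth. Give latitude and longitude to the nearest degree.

≈ lat 43°, lon 62°

Write both endpoints as unit vectors p₁, p₂ with components (cos φ cos λ, cos φ sin λ, sin φ).
The central angle between the endpoints is δ = arccos(p₁·p₂) ≈ 2.306 rad (132.1°).
Interpolate at f = 1/2 with slerp weights a = sin((1−f)δ)/sin δ ≈ 1.233, b = sin(fδ)/sin δ ≈ 1.233.
p = a·p₁ + b·p₂ ≈ (0.338, 0.650, 0.681); φ = arcsin(p_z) ≈ 42.89°, λ = atan2(p_y, p_x) ≈ 62.49°.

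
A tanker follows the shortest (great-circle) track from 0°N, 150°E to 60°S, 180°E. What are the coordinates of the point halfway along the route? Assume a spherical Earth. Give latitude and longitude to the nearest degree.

Write both endpoints as unit vectors p₁, p₂ with components (cos φ cos λ, cos φ sin λ, sin φ).
The central angle between the endpoints is δ = arccos(p₁·p₂) ≈ 1.123 rad (64.3°).
Interpolate at f = 1/2 with slerp weights a = sin((1−f)δ)/sin δ ≈ 0.591, b = sin(fδ)/sin δ ≈ 0.591.
p = a·p₁ + b·p₂ ≈ (-0.807, 0.295, -0.512); φ = arcsin(p_z) ≈ -30.77°, λ = atan2(p_y, p_x) ≈ 159.90°.

≈ 31°S, 160°E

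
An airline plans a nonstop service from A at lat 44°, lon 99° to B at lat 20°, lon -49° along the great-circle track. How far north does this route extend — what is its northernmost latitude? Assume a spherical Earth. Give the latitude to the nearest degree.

The great circle lies in the plane with unit normal n̂ = (p₁ × p₂)/|p₁ × p₂|.
Here n̂_z ≈ -0.380; the vertex latitude is φ_max = arccos|n̂_z| ≈ 67.6°.
Check via Clairaut: cos φ_max = |cos φ₁| · sin C = cos(44.0°)·sin(31.9°) ≈ 0.380, again giving ≈ 67.6°.

≈ 68°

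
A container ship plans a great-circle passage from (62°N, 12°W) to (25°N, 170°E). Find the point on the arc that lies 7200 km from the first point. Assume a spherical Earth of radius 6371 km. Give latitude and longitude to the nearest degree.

≈ (53°N, 171°E)

Write both endpoints as unit vectors p₁, p₂ with components (cos φ cos λ, cos φ sin λ, sin φ).
The central angle between the endpoints is δ = arccos(p₁·p₂) ≈ 1.623 rad (93.0°). The total great-circle distance is δ·R ≈ 1.623 × 6371 ≈ 10339 km, so the target fraction is f = 7200/10339 ≈ 0.696.
Interpolate at f ≈ 0.696 with slerp weights a = sin((1−f)δ)/sin δ ≈ 0.474, b = sin(fδ)/sin δ ≈ 0.906.
p = a·p₁ + b·p₂ ≈ (-0.591, 0.096, 0.801); φ = arcsin(p_z) ≈ 53.23°, λ = atan2(p_y, p_x) ≈ 170.74°.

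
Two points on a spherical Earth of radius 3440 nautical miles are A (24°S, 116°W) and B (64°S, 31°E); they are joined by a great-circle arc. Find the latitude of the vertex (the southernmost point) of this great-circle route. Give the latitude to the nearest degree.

The great circle lies in the plane with unit normal n̂ = (p₁ × p₂)/|p₁ × p₂|.
Here n̂_z ≈ +0.218; the vertex latitude is φ_max = arccos|n̂_z| ≈ 77.4°.

≈ 77°S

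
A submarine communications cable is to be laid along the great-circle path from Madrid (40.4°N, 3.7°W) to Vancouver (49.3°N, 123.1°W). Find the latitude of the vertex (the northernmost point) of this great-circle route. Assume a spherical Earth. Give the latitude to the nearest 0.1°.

The great circle lies in the plane with unit normal n̂ = (p₁ × p₂)/|p₁ × p₂|.
Here n̂_z ≈ -0.447; the vertex latitude is φ_max = arccos|n̂_z| ≈ 63.5°.
Check via Clairaut: cos φ_max = |cos φ₁| · sin C = cos(40.4°)·sin(35.9°) ≈ 0.447, again giving ≈ 63.5°.

≈ 63.5°N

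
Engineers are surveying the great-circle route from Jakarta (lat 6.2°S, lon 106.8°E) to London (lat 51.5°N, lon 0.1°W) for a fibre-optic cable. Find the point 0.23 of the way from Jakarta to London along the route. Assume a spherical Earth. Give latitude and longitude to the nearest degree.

≈ lat 13°N, lon 92°E

Convert each endpoint to a unit vector on the sphere (x = cos φ cos λ, y = cos φ sin λ, z = sin φ).
The central angle between the endpoints is δ = arccos(p₁·p₂) ≈ 1.838 rad (105.3°).
Interpolate at f = 0.23 with slerp weights a = sin((1−f)δ)/sin δ ≈ 1.024, b = sin(fδ)/sin δ ≈ 0.425.
p = a·p₁ + b·p₂ ≈ (-0.029, 0.975, 0.222); φ = arcsin(p_z) ≈ 12.85°, λ = atan2(p_y, p_x) ≈ 91.73°.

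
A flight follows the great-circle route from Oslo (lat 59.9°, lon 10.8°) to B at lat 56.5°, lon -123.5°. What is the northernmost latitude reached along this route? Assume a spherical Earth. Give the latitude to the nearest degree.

≈ 77°

The great circle lies in the plane with unit normal n̂ = (p₁ × p₂)/|p₁ × p₂|.
Here n̂_z ≈ -0.233; the vertex latitude is φ_max = arccos|n̂_z| ≈ 76.5°.
Check via Clairaut: cos φ_max = |cos φ₁| · sin C = cos(59.9°)·sin(27.7°) ≈ 0.233, again giving ≈ 76.5°.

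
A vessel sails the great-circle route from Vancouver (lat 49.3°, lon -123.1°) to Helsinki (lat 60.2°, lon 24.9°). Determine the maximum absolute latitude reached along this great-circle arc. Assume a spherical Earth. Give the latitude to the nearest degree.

≈ 79°

The great circle lies in the plane with unit normal n̂ = (p₁ × p₂)/|p₁ × p₂|.
Here n̂_z ≈ +0.186; the vertex latitude is φ_max = arccos|n̂_z| ≈ 79.3°.
Check via Clairaut: cos φ_max = |cos φ₁| · sin C = cos(49.3°)·sin(16.6°) ≈ 0.186, again giving ≈ 79.3°.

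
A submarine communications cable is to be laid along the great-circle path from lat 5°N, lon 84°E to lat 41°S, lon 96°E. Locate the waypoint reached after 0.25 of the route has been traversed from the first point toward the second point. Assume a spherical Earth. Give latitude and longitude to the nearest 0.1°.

Convert each endpoint to a unit vector on the sphere (x = cos φ cos λ, y = cos φ sin λ, z = sin φ).
The central angle between the endpoints is δ = arccos(p₁·p₂) ≈ 0.825 rad (47.3°).
Interpolate at f = 0.25 with slerp weights a = sin((1−f)δ)/sin δ ≈ 0.790, b = sin(fδ)/sin δ ≈ 0.279.
p = a·p₁ + b·p₂ ≈ (0.060, 0.992, -0.114); φ = arcsin(p_z) ≈ -6.55°, λ = atan2(p_y, p_x) ≈ 86.52°.

≈ lat 6.6°S, lon 86.5°E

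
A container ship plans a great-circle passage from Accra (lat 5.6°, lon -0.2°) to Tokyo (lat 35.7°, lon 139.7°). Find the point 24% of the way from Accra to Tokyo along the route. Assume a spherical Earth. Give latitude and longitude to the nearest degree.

From cos δ = sin φ₁ sin φ₂ + cos φ₁ cos φ₂ cos Δλ, the central angle is δ ≈ 2.167 rad (124.1°).
Interpolate at f = 0.24 with slerp weights a = sin((1−f)δ)/sin δ ≈ 1.205, b = sin(fδ)/sin δ ≈ 0.600.
p = a·p₁ + b·p₂ ≈ (0.827, 0.311, 0.468); φ = arcsin(p_z) ≈ 27.90°, λ = atan2(p_y, p_x) ≈ 20.61°.

≈ lat 28°, lon 21°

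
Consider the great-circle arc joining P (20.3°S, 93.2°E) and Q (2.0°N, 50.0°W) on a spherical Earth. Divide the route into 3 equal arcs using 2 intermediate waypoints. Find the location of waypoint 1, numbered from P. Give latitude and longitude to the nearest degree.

≈ (30°S, 42°E)

The haversine formula gives a central angle δ ≈ 2.438 rad (139.7°) between the endpoints.
Interpolate at f = 1/3 with slerp weights a = sin((1−f)δ)/sin δ ≈ 1.544, b = sin(fδ)/sin δ ≈ 1.123.
p = a·p₁ + b·p₂ ≈ (0.640, 0.586, -0.496); φ = arcsin(p_z) ≈ -29.76°, λ = atan2(p_y, p_x) ≈ 42.47°.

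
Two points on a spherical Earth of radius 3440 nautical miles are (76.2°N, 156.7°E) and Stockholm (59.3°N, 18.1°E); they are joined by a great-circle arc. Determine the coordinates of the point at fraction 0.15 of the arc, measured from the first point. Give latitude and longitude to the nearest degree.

From cos δ = sin φ₁ sin φ₂ + cos φ₁ cos φ₂ cos Δλ, the central angle is δ ≈ 0.732 rad (42.0°).
Interpolate at f = 0.15 with slerp weights a = sin((1−f)δ)/sin δ ≈ 0.872, b = sin(fδ)/sin δ ≈ 0.164.
p = a·p₁ + b·p₂ ≈ (-0.111, 0.108, 0.988); φ = arcsin(p_z) ≈ 81.06°, λ = atan2(p_y, p_x) ≈ 135.83°.

≈ (81°N, 136°E)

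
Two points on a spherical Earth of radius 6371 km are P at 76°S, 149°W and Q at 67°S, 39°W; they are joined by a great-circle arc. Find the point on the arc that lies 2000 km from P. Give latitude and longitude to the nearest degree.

Write both endpoints as unit vectors p₁, p₂ with components (cos φ cos λ, cos φ sin λ, sin φ).
The central angle between the endpoints is δ = arccos(p₁·p₂) ≈ 0.534 rad (30.6°). The total great-circle distance is δ·R ≈ 0.534 × 6371 ≈ 3401 km, so the target fraction is f = 2000/3401 ≈ 0.588.
Interpolate at f ≈ 0.588 with slerp weights a = sin((1−f)δ)/sin δ ≈ 0.429, b = sin(fδ)/sin δ ≈ 0.607.
p = a·p₁ + b·p₂ ≈ (0.095, -0.203, -0.975); φ = arcsin(p_z) ≈ -77.06°, λ = atan2(p_y, p_x) ≈ -64.80°.

≈ 77°S, 65°W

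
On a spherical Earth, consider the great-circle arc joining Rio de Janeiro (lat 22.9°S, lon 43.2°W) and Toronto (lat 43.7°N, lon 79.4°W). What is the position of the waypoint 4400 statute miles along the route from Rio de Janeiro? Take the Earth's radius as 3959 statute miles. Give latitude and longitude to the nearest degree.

≈ lat 35°N, lon 72°W

Convert each endpoint to a unit vector on the sphere (x = cos φ cos λ, y = cos φ sin λ, z = sin φ).
The central angle between the endpoints is δ = arccos(p₁·p₂) ≈ 1.299 rad (74.4°). The total great-circle distance is δ·R ≈ 1.299 × 3959 ≈ 5142 mi, so the target fraction is f = 4400/5142 ≈ 0.856.
Interpolate at f ≈ 0.856 with slerp weights a = sin((1−f)δ)/sin δ ≈ 0.193, b = sin(fδ)/sin δ ≈ 0.931.
p = a·p₁ + b·p₂ ≈ (0.254, -0.783, 0.568); φ = arcsin(p_z) ≈ 34.58°, λ = atan2(p_y, p_x) ≈ -72.05°.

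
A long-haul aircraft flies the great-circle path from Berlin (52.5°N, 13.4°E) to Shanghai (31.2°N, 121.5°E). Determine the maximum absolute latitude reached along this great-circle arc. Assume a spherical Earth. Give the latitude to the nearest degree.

The great circle lies in the plane with unit normal n̂ = (p₁ × p₂)/|p₁ × p₂|.
Here n̂_z ≈ +0.511; the vertex latitude is φ_max = arccos|n̂_z| ≈ 59.3°.
Check via Clairaut: cos φ_max = |cos φ₁| · sin C = cos(52.5°)·sin(57.1°) ≈ 0.511, again giving ≈ 59.3°.

≈ 59°N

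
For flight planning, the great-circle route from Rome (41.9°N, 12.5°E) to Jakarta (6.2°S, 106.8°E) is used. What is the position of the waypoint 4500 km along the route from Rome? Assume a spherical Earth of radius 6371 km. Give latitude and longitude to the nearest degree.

≈ 30°N, 61°E

Write both endpoints as unit vectors p₁, p₂ with components (cos φ cos λ, cos φ sin λ, sin φ).
The central angle between the endpoints is δ = arccos(p₁·p₂) ≈ 1.699 rad (97.3°). The total great-circle distance is δ·R ≈ 1.699 × 6371 ≈ 10823 km, so the target fraction is f = 4500/10823 ≈ 0.416.
Interpolate at f ≈ 0.416 with slerp weights a = sin((1−f)δ)/sin δ ≈ 0.844, b = sin(fδ)/sin δ ≈ 0.654.
p = a·p₁ + b·p₂ ≈ (0.425, 0.759, 0.493); φ = arcsin(p_z) ≈ 29.55°, λ = atan2(p_y, p_x) ≈ 60.72°.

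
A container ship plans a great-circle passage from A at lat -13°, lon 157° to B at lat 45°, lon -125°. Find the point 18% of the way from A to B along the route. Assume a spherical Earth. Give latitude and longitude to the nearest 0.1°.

≈ lat -1.0°, lon 168.2°

Convert each endpoint to a unit vector on the sphere (x = cos φ cos λ, y = cos φ sin λ, z = sin φ).
The central angle between the endpoints is δ = arccos(p₁·p₂) ≈ 1.587 rad (90.9°).
Interpolate at f = 0.18 with slerp weights a = sin((1−f)δ)/sin δ ≈ 0.964, b = sin(fδ)/sin δ ≈ 0.282.
p = a·p₁ + b·p₂ ≈ (-0.979, 0.204, -0.018); φ = arcsin(p_z) ≈ -1.01°, λ = atan2(p_y, p_x) ≈ 168.24°.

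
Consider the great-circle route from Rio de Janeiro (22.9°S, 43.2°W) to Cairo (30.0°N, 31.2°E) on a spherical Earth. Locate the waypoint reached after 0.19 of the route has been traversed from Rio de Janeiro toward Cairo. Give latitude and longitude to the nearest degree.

≈ 13°S, 29°W

From cos δ = sin φ₁ sin φ₂ + cos φ₁ cos φ₂ cos Δλ, the central angle is δ ≈ 1.551 rad (88.9°).
Interpolate at f = 0.19 with slerp weights a = sin((1−f)δ)/sin δ ≈ 0.951, b = sin(fδ)/sin δ ≈ 0.290.
p = a·p₁ + b·p₂ ≈ (0.854, -0.469, -0.225); φ = arcsin(p_z) ≈ -12.99°, λ = atan2(p_y, p_x) ≈ -28.80°.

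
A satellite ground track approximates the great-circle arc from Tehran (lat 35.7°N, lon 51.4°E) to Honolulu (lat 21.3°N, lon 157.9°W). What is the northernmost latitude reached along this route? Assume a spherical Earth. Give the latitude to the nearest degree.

The great circle lies in the plane with unit normal n̂ = (p₁ × p₂)/|p₁ × p₂|.
Here n̂_z ≈ +0.414; the vertex latitude is φ_max = arccos|n̂_z| ≈ 65.5°.

≈ 66°N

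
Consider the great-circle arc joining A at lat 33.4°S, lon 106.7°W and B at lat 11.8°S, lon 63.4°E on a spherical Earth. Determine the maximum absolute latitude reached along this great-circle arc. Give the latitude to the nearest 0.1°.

≈ 78.8°S

The great circle lies in the plane with unit normal n̂ = (p₁ × p₂)/|p₁ × p₂|.
Here n̂_z ≈ +0.195; the vertex latitude is φ_max = arccos|n̂_z| ≈ 78.8°.
Check via Clairaut: cos φ_max = |cos φ₁| · sin C = cos(33.4°)·sin(166.5°) ≈ 0.195, again giving ≈ 78.8°.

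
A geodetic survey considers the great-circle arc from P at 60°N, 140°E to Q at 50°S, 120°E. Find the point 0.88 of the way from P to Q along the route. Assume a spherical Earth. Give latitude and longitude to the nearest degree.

≈ 37°S, 123°E

Convert each endpoint to a unit vector on the sphere (x = cos φ cos λ, y = cos φ sin λ, z = sin φ).
The central angle between the endpoints is δ = arccos(p₁·p₂) ≈ 1.941 rad (111.2°).
Interpolate at f = 0.88 with slerp weights a = sin((1−f)δ)/sin δ ≈ 0.247, b = sin(fδ)/sin δ ≈ 1.062.
p = a·p₁ + b·p₂ ≈ (-0.436, 0.671, -0.600); φ = arcsin(p_z) ≈ -36.84°, λ = atan2(p_y, p_x) ≈ 123.03°.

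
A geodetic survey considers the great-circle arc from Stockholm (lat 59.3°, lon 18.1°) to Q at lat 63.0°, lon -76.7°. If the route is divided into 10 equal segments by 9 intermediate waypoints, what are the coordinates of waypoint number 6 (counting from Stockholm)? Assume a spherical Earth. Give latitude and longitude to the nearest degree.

≈ lat 70°, lon -38°

Convert each endpoint to a unit vector on the sphere (x = cos φ cos λ, y = cos φ sin λ, z = sin φ).
The central angle between the endpoints is δ = arccos(p₁·p₂) ≈ 0.728 rad (41.7°).
Interpolate at f = 6/10 with slerp weights a = sin((1−f)δ)/sin δ ≈ 0.431, b = sin(fδ)/sin δ ≈ 0.636.
p = a·p₁ + b·p₂ ≈ (0.276, -0.212, 0.937); φ = arcsin(p_z) ≈ 69.63°, λ = atan2(p_y, p_x) ≈ -37.61°.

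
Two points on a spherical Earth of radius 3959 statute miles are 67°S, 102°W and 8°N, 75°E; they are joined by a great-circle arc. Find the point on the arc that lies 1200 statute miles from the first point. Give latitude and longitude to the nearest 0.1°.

Convert each endpoint to a unit vector on the sphere (x = cos φ cos λ, y = cos φ sin λ, z = sin φ).
The central angle between the endpoints is δ = arccos(p₁·p₂) ≈ 2.111 rad (121.0°). The total great-circle distance is δ·R ≈ 2.111 × 3959 ≈ 8358 mi, so the target fraction is f = 1200/8358 ≈ 0.144.
Interpolate at f ≈ 0.144 with slerp weights a = sin((1−f)δ)/sin δ ≈ 1.134, b = sin(fδ)/sin δ ≈ 0.348.
p = a·p₁ + b·p₂ ≈ (-0.003, -0.100, -0.995); φ = arcsin(p_z) ≈ -84.24°, λ = atan2(p_y, p_x) ≈ -91.64°.

≈ 84.2°S, 91.6°W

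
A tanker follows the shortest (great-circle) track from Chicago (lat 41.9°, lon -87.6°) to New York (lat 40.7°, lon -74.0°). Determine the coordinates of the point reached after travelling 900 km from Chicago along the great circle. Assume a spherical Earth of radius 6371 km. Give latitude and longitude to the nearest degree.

Write both endpoints as unit vectors p₁, p₂ with components (cos φ cos λ, cos φ sin λ, sin φ).
The central angle between the endpoints is δ = arccos(p₁·p₂) ≈ 0.179 rad (10.3°). The total great-circle distance is δ·R ≈ 0.179 × 6371 ≈ 1143 km, so the target fraction is f = 900/1143 ≈ 0.788.
Interpolate at f ≈ 0.788 with slerp weights a = sin((1−f)δ)/sin δ ≈ 0.213, b = sin(fδ)/sin δ ≈ 0.789.
p = a·p₁ + b·p₂ ≈ (0.172, -0.734, 0.657); φ = arcsin(p_z) ≈ 41.09°, λ = atan2(p_y, p_x) ≈ -76.84°.

≈ lat 41°, lon -77°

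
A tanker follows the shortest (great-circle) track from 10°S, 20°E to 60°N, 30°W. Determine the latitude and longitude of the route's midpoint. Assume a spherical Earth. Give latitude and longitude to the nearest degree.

Convert each endpoint to a unit vector on the sphere (x = cos φ cos λ, y = cos φ sin λ, z = sin φ).
The central angle between the endpoints is δ = arccos(p₁·p₂) ≈ 1.404 rad (80.4°).
Interpolate at f = 1/2 with slerp weights a = sin((1−f)δ)/sin δ ≈ 0.655, b = sin(fδ)/sin δ ≈ 0.655.
p = a·p₁ + b·p₂ ≈ (0.890, 0.057, 0.453); φ = arcsin(p_z) ≈ 26.96°, λ = atan2(p_y, p_x) ≈ 3.66°.

≈ 27°N, 4°E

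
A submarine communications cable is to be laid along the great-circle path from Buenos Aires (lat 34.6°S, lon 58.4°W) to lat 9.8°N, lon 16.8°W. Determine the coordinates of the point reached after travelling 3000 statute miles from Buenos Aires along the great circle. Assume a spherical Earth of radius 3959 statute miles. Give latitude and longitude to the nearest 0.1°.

Write both endpoints as unit vectors p₁, p₂ with components (cos φ cos λ, cos φ sin λ, sin φ).
The central angle between the endpoints is δ = arccos(p₁·p₂) ≈ 1.036 rad (59.3°). The total great-circle distance is δ·R ≈ 1.036 × 3959 ≈ 4100 mi, so the target fraction is f = 3000/4100 ≈ 0.732.
Interpolate at f ≈ 0.732 with slerp weights a = sin((1−f)δ)/sin δ ≈ 0.319, b = sin(fδ)/sin δ ≈ 0.799.
p = a·p₁ + b·p₂ ≈ (0.891, -0.451, -0.045); φ = arcsin(p_z) ≈ -2.59°, λ = atan2(p_y, p_x) ≈ -26.85°.

≈ lat 2.6°S, lon 26.8°W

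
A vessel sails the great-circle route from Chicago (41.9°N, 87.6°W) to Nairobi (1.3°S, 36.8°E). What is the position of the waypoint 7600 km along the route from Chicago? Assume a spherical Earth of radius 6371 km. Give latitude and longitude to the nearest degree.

The haversine formula gives a central angle δ ≈ 2.021 rad (115.8°) between the endpoints. The total great-circle distance is δ·R ≈ 2.021 × 6371 ≈ 12879 km, so the target fraction is f = 7600/12879 ≈ 0.590.
Interpolate at f ≈ 0.590 with slerp weights a = sin((1−f)δ)/sin δ ≈ 0.819, b = sin(fδ)/sin δ ≈ 1.033.
p = a·p₁ + b·p₂ ≈ (0.852, 0.010, 0.523); φ = arcsin(p_z) ≈ 31.56°, λ = atan2(p_y, p_x) ≈ 0.64°.

≈ 32°N, 1°E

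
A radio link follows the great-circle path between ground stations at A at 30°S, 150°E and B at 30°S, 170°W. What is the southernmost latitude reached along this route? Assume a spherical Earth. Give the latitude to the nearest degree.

The great circle lies in the plane with unit normal n̂ = (p₁ × p₂)/|p₁ × p₂|.
Here n̂_z ≈ +0.852; the vertex latitude is φ_max = arccos|n̂_z| ≈ 31.6°.

≈ 32°S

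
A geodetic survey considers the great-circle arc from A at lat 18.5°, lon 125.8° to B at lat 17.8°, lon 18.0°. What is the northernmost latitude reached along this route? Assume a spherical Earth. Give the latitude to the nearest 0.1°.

The great circle lies in the plane with unit normal n̂ = (p₁ × p₂)/|p₁ × p₂|.
Here n̂_z ≈ -0.874; the vertex latitude is φ_max = arccos|n̂_z| ≈ 29.1°.
Check via Clairaut: cos φ_max = |cos φ₁| · sin C = cos(18.5°)·sin(67.1°) ≈ 0.874, again giving ≈ 29.1°.

≈ 29.1°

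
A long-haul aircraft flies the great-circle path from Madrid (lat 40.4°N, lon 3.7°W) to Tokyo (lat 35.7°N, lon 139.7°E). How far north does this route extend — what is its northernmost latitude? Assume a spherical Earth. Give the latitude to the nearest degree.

≈ 68°N

The great circle lies in the plane with unit normal n̂ = (p₁ × p₂)/|p₁ × p₂|.
Here n̂_z ≈ +0.371; the vertex latitude is φ_max = arccos|n̂_z| ≈ 68.2°.
Check via Clairaut: cos φ_max = |cos φ₁| · sin C = cos(40.4°)·sin(29.2°) ≈ 0.371, again giving ≈ 68.2°.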